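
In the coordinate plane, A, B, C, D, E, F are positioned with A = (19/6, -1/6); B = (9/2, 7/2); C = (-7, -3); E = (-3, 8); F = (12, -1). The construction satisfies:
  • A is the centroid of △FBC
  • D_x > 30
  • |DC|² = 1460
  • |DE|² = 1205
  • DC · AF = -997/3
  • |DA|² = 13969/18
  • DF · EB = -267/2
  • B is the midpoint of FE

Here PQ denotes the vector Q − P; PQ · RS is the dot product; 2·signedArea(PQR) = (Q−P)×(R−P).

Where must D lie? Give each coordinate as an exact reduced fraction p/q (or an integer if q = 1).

D = (31, 1)

1. D_x = 31  [DF · EB = -267/2 ∩ DC · AF = -997/3]
2. D_y = 1  [DF · EB = -267/2 ∩ DC · AF = -997/3]
   → D = (31, 1)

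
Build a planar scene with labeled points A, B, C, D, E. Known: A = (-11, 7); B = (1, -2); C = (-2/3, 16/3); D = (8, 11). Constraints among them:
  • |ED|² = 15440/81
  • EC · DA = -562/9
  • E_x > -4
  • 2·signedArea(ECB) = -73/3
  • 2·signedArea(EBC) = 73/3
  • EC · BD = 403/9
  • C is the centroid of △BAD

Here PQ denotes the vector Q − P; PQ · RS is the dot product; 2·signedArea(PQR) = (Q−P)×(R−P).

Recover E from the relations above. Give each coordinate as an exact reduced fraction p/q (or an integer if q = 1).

1. E_x = -32/9  [2·signedArea(ECB) = -73/3 ∩ EC · DA = -562/9]
2. E_y = 31/9  [2·signedArea(ECB) = -73/3 ∩ EC · DA = -562/9]
   → E = (-32/9, 31/9)

E = (-32/9, 31/9)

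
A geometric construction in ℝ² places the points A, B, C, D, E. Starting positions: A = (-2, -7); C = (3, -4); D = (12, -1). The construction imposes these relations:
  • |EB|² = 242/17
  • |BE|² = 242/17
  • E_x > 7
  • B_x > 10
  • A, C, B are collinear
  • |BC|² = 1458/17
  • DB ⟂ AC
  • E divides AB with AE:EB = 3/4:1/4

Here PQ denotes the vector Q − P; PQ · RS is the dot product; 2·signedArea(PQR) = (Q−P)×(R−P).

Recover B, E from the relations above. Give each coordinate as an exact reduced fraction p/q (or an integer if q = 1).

1. B_x = 186/17  [A, C, B are collinear ∩ DB ⟂ AC]
2. B_y = 13/17  [A, C, B are collinear ∩ DB ⟂ AC]
   → B = (186/17, 13/17)
3. E_x = 131/17  [E divides AB with AE:EB = 3/4:1/4]
4. E_y = -20/17  [E divides AB with AE:EB = 3/4:1/4]
   → E = (131/17, -20/17)

B = (186/17, 13/17)
E = (131/17, -20/17)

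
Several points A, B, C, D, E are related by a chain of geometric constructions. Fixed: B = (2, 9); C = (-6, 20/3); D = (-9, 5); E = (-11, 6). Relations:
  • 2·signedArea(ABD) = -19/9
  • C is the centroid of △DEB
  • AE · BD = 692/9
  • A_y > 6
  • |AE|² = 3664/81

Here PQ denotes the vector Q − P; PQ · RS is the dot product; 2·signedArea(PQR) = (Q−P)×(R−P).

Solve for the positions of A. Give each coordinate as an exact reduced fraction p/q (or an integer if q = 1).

1. A_x = -13/3  [AE · BD = 692/9 ∩ 2·signedArea(ABD) = -19/9]
2. A_y = 62/9  [AE · BD = 692/9 ∩ 2·signedArea(ABD) = -19/9]
   → A = (-13/3, 62/9)

A = (-13/3, 62/9)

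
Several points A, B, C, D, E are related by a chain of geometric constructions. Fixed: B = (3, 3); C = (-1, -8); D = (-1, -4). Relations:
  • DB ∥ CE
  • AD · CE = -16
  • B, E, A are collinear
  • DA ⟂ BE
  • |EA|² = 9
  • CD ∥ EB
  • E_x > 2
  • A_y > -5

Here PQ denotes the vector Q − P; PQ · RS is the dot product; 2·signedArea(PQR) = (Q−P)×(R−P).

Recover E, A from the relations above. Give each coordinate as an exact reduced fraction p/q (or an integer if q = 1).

A = (3, -4)
E = (3, -1)

1. E_x = 3  [CD ∥ EB ∩ DB ∥ CE]
2. E_y = -1  [CD ∥ EB ∩ DB ∥ CE]
   → E = (3, -1)
3. A_x = 3  [B, E, A are collinear ∩ DA ⟂ BE]
4. A_y = -4  [B, E, A are collinear ∩ DA ⟂ BE]
   → A = (3, -4)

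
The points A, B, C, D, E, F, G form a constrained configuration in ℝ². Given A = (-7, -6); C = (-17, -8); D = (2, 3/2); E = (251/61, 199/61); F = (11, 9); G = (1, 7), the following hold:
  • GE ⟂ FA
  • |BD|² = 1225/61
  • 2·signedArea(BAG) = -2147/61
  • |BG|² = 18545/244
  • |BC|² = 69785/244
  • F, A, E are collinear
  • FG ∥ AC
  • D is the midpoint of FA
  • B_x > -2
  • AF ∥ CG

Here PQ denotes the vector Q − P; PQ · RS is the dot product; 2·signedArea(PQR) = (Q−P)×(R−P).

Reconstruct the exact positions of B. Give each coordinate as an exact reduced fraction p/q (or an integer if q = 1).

B = (-88/61, -167/122)

1. B_x = -88/61  [line -13·x + 8·y + -476/61 = 0 ∩ |BC|² = 69785/244]
2. B_y = -167/122  [line -13·x + 8·y + -476/61 = 0 ∩ |BC|² = 69785/244]
   → B = (-88/61, -167/122)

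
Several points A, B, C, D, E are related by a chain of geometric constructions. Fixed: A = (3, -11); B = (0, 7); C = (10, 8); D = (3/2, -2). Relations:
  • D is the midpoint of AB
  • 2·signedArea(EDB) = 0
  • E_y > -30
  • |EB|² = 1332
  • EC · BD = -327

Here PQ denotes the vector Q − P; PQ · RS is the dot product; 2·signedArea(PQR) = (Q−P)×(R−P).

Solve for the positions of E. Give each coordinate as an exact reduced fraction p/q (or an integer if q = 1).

1. E_x = 6  [2·signedArea(EDB) = 0 ∩ EC · BD = -327]
2. E_y = -29  [2·signedArea(EDB) = 0 ∩ EC · BD = -327]
   → E = (6, -29)

E = (6, -29)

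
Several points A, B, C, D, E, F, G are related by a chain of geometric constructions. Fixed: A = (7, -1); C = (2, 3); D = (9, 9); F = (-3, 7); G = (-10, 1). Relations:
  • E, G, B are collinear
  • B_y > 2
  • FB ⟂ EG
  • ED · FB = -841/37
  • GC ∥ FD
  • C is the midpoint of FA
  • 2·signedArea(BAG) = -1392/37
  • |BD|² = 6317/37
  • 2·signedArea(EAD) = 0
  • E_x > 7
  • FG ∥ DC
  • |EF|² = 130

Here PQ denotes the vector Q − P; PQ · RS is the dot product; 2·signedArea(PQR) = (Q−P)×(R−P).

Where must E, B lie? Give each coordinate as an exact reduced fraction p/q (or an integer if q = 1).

1. B_x = -82/37  [line -2·x + -17·y + 1281/37 = 0 ∩ |BD|² = 6317/37]
2. B_y = 85/37  [line -2·x + -17·y + 1281/37 = 0 ∩ |BD|² = 6317/37]
   → B = (-82/37, 85/37)
3. E_x = 8  [2·signedArea(EAD) = 0 ∩ E, G, B are collinear]
4. E_y = 4  [2·signedArea(EAD) = 0 ∩ E, G, B are collinear]
   → E = (8, 4)

B = (-82/37, 85/37)
E = (8, 4)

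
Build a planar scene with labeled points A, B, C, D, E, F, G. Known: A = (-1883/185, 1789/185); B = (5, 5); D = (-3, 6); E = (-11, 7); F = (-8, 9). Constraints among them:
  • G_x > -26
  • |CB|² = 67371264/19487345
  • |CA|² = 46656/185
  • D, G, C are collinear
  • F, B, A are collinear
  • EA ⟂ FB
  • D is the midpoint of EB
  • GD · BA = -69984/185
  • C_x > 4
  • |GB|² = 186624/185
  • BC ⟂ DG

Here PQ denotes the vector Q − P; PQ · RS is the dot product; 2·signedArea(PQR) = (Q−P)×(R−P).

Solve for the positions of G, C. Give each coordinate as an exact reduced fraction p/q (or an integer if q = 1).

C = (84771781/19487345, 63488437/19487345)
G = (-4691/185, 2653/185)

1. G_x = -4691/185  [line 2808/185·x + -864/185·y + 83592/185 = 0 ∩ |GB|² = 186624/185]
2. G_y = 2653/185  [line 2808/185·x + -864/185·y + 83592/185 = 0 ∩ |GB|² = 186624/185]
   → G = (-4691/185, 2653/185)
3. C_x = 84771781/19487345  [D, G, C are collinear ∩ BC ⟂ DG]
4. C_y = 63488437/19487345  [D, G, C are collinear ∩ BC ⟂ DG]
   → C = (84771781/19487345, 63488437/19487345)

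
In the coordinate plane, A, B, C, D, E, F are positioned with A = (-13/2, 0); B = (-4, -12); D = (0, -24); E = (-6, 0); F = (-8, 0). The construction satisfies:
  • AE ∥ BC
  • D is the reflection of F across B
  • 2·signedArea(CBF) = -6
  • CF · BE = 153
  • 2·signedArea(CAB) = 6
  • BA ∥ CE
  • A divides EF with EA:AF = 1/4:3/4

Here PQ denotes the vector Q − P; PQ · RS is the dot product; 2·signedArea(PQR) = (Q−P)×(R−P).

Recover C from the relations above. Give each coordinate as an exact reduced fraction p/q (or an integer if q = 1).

1. C_x = -7/2  [BA ∥ CE ∩ AE ∥ BC]
2. C_y = -12  [BA ∥ CE ∩ AE ∥ BC]
   → C = (-7/2, -12)

C = (-7/2, -12)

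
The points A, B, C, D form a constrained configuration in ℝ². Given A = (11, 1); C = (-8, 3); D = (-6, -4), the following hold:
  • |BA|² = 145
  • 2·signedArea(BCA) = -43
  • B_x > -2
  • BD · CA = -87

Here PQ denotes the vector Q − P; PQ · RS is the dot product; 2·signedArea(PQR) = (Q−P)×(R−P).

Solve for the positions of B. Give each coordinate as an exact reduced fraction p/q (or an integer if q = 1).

1. B_x = -1  [2·signedArea(BCA) = -43 ∩ BD · CA = -87]
2. B_y = 0  [2·signedArea(BCA) = -43 ∩ BD · CA = -87]
   → B = (-1, 0)

B = (-1, 0)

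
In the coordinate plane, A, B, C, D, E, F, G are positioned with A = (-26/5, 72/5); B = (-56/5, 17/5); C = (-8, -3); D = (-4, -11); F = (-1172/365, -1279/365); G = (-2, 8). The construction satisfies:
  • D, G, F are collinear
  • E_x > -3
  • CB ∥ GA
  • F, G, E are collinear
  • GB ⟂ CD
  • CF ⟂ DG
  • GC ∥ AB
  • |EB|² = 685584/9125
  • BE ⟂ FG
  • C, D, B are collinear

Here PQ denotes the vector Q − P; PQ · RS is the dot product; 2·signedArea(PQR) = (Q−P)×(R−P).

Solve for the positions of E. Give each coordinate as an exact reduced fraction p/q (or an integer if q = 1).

1. E_x = -4708/1825  [F, G, E are collinear ∩ BE ⟂ FG]
2. E_y = 4549/1825  [F, G, E are collinear ∩ BE ⟂ FG]
   → E = (-4708/1825, 4549/1825)

E = (-4708/1825, 4549/1825)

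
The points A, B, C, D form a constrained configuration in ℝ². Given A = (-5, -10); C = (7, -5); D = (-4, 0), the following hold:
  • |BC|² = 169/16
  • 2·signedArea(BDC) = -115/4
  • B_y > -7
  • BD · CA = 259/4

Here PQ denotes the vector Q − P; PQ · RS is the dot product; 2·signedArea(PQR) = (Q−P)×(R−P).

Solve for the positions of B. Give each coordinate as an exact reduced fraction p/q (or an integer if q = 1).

B = (4, -25/4)

1. B_x = 4  [BD · CA = 259/4 ∩ 2·signedArea(BDC) = -115/4]
2. B_y = -25/4  [BD · CA = 259/4 ∩ 2·signedArea(BDC) = -115/4]
   → B = (4, -25/4)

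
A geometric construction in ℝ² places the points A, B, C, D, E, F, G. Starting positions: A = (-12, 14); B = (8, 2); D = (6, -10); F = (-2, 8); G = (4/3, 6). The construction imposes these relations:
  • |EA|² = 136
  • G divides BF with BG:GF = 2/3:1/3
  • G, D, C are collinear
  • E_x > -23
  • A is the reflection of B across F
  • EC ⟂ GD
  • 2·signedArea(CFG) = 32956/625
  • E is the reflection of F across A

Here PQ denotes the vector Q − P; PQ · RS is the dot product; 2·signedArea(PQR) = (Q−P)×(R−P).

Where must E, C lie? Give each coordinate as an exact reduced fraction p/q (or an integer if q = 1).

1. E_x = -22  [E is the reflection of F across A]
2. E_y = 20  [E is the reflection of F across A]
   → E = (-22, 20)
3. C_x = -2662/625  [G, D, C are collinear ∩ EC ⟂ GD]
4. C_y = 15734/625  [G, D, C are collinear ∩ EC ⟂ GD]
   → C = (-2662/625, 15734/625)

C = (-2662/625, 15734/625)
E = (-22, 20)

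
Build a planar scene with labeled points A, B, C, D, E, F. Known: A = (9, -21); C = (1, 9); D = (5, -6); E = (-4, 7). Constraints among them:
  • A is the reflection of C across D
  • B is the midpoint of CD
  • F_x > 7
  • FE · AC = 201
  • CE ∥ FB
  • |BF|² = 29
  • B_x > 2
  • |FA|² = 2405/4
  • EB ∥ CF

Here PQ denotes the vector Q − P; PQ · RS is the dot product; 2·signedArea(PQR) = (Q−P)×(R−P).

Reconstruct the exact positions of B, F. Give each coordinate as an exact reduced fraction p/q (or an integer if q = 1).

B = (3, 3/2)
F = (8, 7/2)

1. B_x = 3  [B is the midpoint of CD]
2. B_y = 3/2  [B is the midpoint of CD]
   → B = (3, 3/2)
3. F_x = 8  [CE ∥ FB ∩ EB ∥ CF]
4. F_y = 7/2  [CE ∥ FB ∩ EB ∥ CF]
   → F = (8, 7/2)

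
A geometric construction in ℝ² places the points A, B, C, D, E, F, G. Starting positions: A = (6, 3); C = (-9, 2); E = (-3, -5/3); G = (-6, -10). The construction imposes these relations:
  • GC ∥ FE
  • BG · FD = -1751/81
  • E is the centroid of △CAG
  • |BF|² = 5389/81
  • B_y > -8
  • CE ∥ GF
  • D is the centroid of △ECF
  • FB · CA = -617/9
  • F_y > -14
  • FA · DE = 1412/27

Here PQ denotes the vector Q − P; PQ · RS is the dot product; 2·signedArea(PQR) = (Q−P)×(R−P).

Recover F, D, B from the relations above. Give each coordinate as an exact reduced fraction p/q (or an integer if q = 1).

1. F_x = 0  [GC ∥ FE ∩ CE ∥ GF]
2. F_y = -41/3  [GC ∥ FE ∩ CE ∥ GF]
   → F = (0, -41/3)
3. D_x = -4  [D is the centroid of △ECF]
4. D_y = -40/9  [D is the centroid of △ECF]
   → D = (-4, -40/9)
5. B_x = -5  [BG · FD = -1751/81 ∩ FB · CA = -617/9]
6. B_y = -65/9  [BG · FD = -1751/81 ∩ FB · CA = -617/9]
   → B = (-5, -65/9)

B = (-5, -65/9)
D = (-4, -40/9)
F = (0, -41/3)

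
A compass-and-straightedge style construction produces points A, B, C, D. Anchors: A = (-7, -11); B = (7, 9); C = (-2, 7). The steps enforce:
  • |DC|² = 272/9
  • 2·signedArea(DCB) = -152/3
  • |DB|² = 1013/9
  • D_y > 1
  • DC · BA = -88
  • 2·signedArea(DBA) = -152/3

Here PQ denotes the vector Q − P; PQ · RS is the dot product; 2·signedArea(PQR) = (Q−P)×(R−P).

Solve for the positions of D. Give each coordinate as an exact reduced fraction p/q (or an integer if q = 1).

1. D_x = -2/3  [2·signedArea(DCB) = -152/3 ∩ 2·signedArea(DBA) = -152/3]
2. D_y = 5/3  [2·signedArea(DCB) = -152/3 ∩ 2·signedArea(DBA) = -152/3]
   → D = (-2/3, 5/3)

D = (-2/3, 5/3)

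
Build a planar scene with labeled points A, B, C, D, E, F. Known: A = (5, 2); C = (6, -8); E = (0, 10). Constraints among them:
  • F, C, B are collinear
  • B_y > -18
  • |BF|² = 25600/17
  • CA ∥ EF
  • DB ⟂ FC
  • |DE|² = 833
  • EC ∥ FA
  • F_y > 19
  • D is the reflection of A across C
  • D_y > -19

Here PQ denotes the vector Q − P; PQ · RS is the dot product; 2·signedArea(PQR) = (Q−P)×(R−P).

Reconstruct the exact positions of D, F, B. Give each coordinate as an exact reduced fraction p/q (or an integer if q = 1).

B = (143/17, -300/17)
D = (7, -18)
F = (-1, 20)

1. D_x = 7  [D is the reflection of A across C]
2. D_y = -18  [D is the reflection of A across C]
   → D = (7, -18)
3. F_x = -1  [EC ∥ FA ∩ CA ∥ EF]
4. F_y = 20  [EC ∥ FA ∩ CA ∥ EF]
   → F = (-1, 20)
5. B_x = 143/17  [F, C, B are collinear ∩ DB ⟂ FC]
6. B_y = -300/17  [F, C, B are collinear ∩ DB ⟂ FC]
   → B = (143/17, -300/17)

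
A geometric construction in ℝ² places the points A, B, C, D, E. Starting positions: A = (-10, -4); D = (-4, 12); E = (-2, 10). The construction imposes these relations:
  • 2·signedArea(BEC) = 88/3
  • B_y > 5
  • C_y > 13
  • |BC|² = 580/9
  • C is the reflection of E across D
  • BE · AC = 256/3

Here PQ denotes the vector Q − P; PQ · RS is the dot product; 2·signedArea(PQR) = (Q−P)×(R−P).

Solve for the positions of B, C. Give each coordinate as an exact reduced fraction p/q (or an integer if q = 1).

B = (-16/3, 6)
C = (-6, 14)

1. C_x = -6  [C is the reflection of E across D]
2. C_y = 14  [C is the reflection of E across D]
   → C = (-6, 14)
3. B_x = -16/3  [2·signedArea(BEC) = 88/3 ∩ BE · AC = 256/3]
4. B_y = 6  [2·signedArea(BEC) = 88/3 ∩ BE · AC = 256/3]
   → B = (-16/3, 6)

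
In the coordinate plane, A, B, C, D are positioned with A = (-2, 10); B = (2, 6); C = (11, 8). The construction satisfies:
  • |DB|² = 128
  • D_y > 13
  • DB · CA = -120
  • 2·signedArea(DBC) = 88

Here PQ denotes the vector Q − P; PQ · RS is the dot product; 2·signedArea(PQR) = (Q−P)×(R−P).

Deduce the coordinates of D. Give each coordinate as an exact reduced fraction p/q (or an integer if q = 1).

1. D_x = -6  [DB · CA = -120 ∩ 2·signedArea(DBC) = 88]
2. D_y = 14  [DB · CA = -120 ∩ 2·signedArea(DBC) = 88]
   → D = (-6, 14)

D = (-6, 14)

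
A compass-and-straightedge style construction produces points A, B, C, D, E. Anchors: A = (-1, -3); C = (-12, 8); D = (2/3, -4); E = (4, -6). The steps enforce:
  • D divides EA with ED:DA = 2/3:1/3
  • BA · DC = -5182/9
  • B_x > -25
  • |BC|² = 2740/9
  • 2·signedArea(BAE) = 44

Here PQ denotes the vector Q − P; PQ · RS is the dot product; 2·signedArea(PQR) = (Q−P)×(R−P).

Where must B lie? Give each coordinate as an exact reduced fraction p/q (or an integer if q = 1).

B = (-74/3, 20)

1. B_x = -74/3  [BA · DC = -5182/9 ∩ 2·signedArea(BAE) = 44]
2. B_y = 20  [BA · DC = -5182/9 ∩ 2·signedArea(BAE) = 44]
   → B = (-74/3, 20)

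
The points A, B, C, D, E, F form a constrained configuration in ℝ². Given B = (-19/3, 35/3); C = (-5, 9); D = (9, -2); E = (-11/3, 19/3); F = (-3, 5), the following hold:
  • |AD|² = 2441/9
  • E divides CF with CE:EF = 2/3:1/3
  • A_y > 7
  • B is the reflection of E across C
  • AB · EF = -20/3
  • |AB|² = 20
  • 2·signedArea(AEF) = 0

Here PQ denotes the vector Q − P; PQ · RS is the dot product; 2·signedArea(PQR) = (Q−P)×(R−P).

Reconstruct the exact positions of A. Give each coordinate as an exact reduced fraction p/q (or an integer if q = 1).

A = (-13/3, 23/3)

1. A_x = -13/3  [2·signedArea(AEF) = 0 ∩ AB · EF = -20/3]
2. A_y = 23/3  [2·signedArea(AEF) = 0 ∩ AB · EF = -20/3]
   → A = (-13/3, 23/3)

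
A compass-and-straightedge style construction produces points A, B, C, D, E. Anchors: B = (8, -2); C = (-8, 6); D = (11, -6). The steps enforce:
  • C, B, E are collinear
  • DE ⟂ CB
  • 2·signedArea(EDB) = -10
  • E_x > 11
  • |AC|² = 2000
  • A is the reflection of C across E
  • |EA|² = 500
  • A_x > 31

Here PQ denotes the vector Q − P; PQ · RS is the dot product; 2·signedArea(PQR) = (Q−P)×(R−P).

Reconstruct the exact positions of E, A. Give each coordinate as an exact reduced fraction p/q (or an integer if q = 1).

A = (32, -14)
E = (12, -4)

1. E_x = 12  [C, B, E are collinear ∩ DE ⟂ CB]
2. E_y = -4  [C, B, E are collinear ∩ DE ⟂ CB]
   → E = (12, -4)
3. A_x = 32  [A is the reflection of C across E]
4. A_y = -14  [A is the reflection of C across E]
   → A = (32, -14)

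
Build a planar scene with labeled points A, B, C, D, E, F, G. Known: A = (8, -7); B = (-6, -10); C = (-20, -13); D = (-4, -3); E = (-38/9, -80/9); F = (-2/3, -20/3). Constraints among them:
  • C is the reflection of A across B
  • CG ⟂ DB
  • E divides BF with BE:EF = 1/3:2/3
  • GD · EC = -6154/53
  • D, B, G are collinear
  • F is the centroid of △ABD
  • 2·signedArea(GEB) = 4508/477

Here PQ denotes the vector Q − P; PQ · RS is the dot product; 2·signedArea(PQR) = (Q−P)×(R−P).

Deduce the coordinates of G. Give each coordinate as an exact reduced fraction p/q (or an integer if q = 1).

G = (-416/53, -873/53)

1. G_x = -416/53  [D, B, G are collinear ∩ CG ⟂ DB]
2. G_y = -873/53  [D, B, G are collinear ∩ CG ⟂ DB]
   → G = (-416/53, -873/53)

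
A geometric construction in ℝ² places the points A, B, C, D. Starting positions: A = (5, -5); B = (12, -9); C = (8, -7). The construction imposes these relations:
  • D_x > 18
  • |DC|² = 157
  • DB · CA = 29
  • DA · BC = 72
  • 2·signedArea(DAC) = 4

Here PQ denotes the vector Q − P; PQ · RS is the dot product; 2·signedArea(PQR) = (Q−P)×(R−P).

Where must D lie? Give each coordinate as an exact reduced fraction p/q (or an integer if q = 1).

1. D_x = 19  [DA · BC = 72 ∩ 2·signedArea(DAC) = 4]
2. D_y = -13  [DA · BC = 72 ∩ 2·signedArea(DAC) = 4]
   → D = (19, -13)

D = (19, -13)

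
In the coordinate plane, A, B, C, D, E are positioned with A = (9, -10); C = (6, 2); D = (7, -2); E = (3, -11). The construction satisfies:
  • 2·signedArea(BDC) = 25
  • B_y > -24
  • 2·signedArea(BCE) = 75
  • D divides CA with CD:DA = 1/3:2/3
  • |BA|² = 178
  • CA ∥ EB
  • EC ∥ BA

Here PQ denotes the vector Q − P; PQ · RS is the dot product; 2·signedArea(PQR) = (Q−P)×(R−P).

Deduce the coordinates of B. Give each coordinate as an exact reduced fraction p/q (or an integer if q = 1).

1. B_x = 6  [EC ∥ BA ∩ CA ∥ EB]
2. B_y = -23  [EC ∥ BA ∩ CA ∥ EB]
   → B = (6, -23)

B = (6, -23)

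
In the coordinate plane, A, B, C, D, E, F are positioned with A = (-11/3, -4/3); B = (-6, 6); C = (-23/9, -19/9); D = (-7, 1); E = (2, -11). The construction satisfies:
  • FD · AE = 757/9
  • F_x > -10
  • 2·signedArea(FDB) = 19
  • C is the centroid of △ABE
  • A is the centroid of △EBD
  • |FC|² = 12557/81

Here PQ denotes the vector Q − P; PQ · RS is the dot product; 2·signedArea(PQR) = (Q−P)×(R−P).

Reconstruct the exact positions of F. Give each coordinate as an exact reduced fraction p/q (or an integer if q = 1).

1. F_x = -28/3  [FD · AE = 757/9 ∩ 2·signedArea(FDB) = 19]
2. F_y = 25/3  [FD · AE = 757/9 ∩ 2·signedArea(FDB) = 19]
   → F = (-28/3, 25/3)

F = (-28/3, 25/3)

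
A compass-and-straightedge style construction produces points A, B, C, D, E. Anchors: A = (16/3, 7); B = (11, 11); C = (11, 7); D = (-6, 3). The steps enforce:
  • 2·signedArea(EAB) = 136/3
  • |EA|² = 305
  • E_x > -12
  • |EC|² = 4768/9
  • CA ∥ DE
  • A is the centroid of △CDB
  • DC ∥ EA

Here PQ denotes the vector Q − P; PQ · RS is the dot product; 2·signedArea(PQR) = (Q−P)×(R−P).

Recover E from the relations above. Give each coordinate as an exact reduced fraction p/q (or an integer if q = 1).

1. E_x = -35/3  [DC ∥ EA ∩ CA ∥ DE]
2. E_y = 3  [DC ∥ EA ∩ CA ∥ DE]
   → E = (-35/3, 3)

E = (-35/3, 3)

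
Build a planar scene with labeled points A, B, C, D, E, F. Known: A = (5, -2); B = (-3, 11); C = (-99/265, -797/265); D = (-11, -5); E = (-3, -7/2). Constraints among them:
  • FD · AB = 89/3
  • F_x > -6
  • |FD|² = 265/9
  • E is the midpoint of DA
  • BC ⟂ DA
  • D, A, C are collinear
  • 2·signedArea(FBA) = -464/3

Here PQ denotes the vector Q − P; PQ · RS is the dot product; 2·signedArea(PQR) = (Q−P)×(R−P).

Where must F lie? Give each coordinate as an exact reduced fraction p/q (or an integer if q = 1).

1. F_x = -17/3  [2·signedArea(FBA) = -464/3 ∩ FD · AB = 89/3]
2. F_y = -4  [2·signedArea(FBA) = -464/3 ∩ FD · AB = 89/3]
   → F = (-17/3, -4)

F = (-17/3, -4)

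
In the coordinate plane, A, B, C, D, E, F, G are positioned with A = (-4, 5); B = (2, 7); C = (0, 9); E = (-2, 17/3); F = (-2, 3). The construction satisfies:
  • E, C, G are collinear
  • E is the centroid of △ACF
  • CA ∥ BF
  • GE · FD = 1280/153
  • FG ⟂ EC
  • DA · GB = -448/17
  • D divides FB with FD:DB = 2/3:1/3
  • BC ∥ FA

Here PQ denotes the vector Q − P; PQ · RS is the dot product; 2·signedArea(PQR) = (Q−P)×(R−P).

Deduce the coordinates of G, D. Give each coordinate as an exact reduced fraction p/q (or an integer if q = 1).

D = (2/3, 17/3)
G = (-54/17, 63/17)

1. G_x = -54/17  [E, C, G are collinear ∩ FG ⟂ EC]
2. G_y = 63/17  [E, C, G are collinear ∩ FG ⟂ EC]
   → G = (-54/17, 63/17)
3. D_x = 2/3  [D divides FB with FD:DB = 2/3:1/3]
4. D_y = 17/3  [D divides FB with FD:DB = 2/3:1/3]
   → D = (2/3, 17/3)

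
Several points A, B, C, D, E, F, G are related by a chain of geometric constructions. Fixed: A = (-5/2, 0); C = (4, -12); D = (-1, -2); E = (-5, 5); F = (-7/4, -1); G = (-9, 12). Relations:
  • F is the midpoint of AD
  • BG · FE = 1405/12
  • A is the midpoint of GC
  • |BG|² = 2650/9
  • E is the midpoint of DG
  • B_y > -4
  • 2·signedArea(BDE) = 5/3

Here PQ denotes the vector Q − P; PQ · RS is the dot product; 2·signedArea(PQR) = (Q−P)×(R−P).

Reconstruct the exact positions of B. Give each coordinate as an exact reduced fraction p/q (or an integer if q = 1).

B = (-2/3, -3)

1. B_x = -2/3  [BG · FE = 1405/12 ∩ 2·signedArea(BDE) = 5/3]
2. B_y = -3  [BG · FE = 1405/12 ∩ 2·signedArea(BDE) = 5/3]
   → B = (-2/3, -3)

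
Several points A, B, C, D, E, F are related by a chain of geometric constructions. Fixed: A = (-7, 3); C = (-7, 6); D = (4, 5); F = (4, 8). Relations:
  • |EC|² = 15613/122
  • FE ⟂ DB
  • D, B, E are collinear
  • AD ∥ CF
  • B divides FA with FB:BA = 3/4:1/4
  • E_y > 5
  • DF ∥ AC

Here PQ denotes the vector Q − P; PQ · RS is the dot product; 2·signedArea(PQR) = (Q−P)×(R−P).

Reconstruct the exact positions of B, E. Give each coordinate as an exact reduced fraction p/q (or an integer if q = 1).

1. B_x = -17/4  [B divides FA with FB:BA = 3/4:1/4]
2. B_y = 17/4  [B divides FA with FB:BA = 3/4:1/4]
   → B = (-17/4, 17/4)
3. E_x = 521/122  [D, B, E are collinear ∩ FE ⟂ DB]
4. E_y = 613/122  [D, B, E are collinear ∩ FE ⟂ DB]
   → E = (521/122, 613/122)

B = (-17/4, 17/4)
E = (521/122, 613/122)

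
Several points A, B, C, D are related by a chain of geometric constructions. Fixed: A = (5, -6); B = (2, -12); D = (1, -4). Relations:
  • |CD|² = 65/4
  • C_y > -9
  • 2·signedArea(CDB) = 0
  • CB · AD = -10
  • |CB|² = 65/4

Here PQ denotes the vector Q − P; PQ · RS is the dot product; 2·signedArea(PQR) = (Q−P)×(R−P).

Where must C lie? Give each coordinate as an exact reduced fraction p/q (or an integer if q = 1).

1. C_x = 3/2  [2·signedArea(CDB) = 0 ∩ CB · AD = -10]
2. C_y = -8  [2·signedArea(CDB) = 0 ∩ CB · AD = -10]
   → C = (3/2, -8)

C = (3/2, -8)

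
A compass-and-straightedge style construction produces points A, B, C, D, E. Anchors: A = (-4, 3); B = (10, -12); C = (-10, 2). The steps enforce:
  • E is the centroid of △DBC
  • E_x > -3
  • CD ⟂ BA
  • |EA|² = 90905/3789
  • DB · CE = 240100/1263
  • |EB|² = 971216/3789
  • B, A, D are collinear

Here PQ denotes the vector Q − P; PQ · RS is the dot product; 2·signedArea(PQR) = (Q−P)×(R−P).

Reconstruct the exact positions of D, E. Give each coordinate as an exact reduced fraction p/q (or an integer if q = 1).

D = (-2650/421, 2298/421)
E = (-2650/1263, -1912/1263)

1. D_x = -2650/421  [B, A, D are collinear ∩ CD ⟂ BA]
2. D_y = 2298/421  [B, A, D are collinear ∩ CD ⟂ BA]
   → D = (-2650/421, 2298/421)
3. E_x = -2650/1263  [E is the centroid of △DBC]
4. E_y = -1912/1263  [E is the centroid of △DBC]
   → E = (-2650/1263, -1912/1263)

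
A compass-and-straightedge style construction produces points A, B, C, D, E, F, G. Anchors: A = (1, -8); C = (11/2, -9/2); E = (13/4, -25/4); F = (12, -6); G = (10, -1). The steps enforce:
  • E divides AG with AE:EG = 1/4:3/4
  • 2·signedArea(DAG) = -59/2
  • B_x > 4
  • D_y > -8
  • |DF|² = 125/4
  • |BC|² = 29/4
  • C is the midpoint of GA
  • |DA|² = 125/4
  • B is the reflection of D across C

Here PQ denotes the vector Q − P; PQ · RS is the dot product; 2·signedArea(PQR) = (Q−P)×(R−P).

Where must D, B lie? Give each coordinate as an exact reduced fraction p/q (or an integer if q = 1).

1. D_x = 13/2  [line -7·x + 9·y + 217/2 = 0 ∩ |DA|² = 125/4]
2. D_y = -7  [line -7·x + 9·y + 217/2 = 0 ∩ |DA|² = 125/4]
   → D = (13/2, -7)
3. B_x = 9/2  [B is the reflection of D across C]
4. B_y = -2  [B is the reflection of D across C]
   → B = (9/2, -2)

B = (9/2, -2)
D = (13/2, -7)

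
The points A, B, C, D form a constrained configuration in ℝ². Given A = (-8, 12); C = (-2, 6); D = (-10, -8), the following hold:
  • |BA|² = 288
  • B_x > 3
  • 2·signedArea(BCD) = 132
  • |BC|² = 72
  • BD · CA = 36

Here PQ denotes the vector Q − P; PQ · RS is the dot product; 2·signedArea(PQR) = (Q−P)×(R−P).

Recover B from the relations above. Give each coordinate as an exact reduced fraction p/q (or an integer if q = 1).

B = (4, 0)

1. B_x = 4  [2·signedArea(BCD) = 132 ∩ BD · CA = 36]
2. B_y = 0  [2·signedArea(BCD) = 132 ∩ BD · CA = 36]
   → B = (4, 0)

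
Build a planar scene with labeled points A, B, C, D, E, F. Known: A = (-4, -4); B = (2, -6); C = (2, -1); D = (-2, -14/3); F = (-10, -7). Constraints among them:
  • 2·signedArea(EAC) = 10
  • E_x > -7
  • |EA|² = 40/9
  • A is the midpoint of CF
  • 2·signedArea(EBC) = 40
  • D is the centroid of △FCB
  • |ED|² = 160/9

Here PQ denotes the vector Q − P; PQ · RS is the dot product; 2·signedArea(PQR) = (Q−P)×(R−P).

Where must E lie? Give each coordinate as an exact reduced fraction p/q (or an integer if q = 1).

1. E_x = -6  [2·signedArea(EBC) = 40 ∩ 2·signedArea(EAC) = 10]
2. E_y = -10/3  [2·signedArea(EBC) = 40 ∩ 2·signedArea(EAC) = 10]
   → E = (-6, -10/3)

E = (-6, -10/3)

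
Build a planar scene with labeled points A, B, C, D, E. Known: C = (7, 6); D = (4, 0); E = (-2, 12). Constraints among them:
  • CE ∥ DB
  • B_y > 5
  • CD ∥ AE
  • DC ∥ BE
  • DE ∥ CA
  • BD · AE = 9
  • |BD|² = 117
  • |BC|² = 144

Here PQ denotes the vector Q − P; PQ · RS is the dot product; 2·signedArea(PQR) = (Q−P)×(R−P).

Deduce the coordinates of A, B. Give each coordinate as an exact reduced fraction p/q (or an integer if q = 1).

1. A_x = 1  [CD ∥ AE ∩ DE ∥ CA]
2. A_y = 18  [CD ∥ AE ∩ DE ∥ CA]
   → A = (1, 18)
3. B_x = -5  [DC ∥ BE ∩ CE ∥ DB]
4. B_y = 6  [DC ∥ BE ∩ CE ∥ DB]
   → B = (-5, 6)

A = (1, 18)
B = (-5, 6)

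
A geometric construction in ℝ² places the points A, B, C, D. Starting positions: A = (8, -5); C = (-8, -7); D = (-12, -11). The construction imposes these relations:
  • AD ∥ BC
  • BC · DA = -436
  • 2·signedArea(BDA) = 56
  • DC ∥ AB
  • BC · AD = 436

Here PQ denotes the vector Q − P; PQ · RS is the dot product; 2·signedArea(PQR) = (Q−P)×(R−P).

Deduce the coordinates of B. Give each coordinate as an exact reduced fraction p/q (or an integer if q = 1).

B = (12, -1)

1. B_x = 12  [AD ∥ BC ∩ DC ∥ AB]
2. B_y = -1  [AD ∥ BC ∩ DC ∥ AB]
   → B = (12, -1)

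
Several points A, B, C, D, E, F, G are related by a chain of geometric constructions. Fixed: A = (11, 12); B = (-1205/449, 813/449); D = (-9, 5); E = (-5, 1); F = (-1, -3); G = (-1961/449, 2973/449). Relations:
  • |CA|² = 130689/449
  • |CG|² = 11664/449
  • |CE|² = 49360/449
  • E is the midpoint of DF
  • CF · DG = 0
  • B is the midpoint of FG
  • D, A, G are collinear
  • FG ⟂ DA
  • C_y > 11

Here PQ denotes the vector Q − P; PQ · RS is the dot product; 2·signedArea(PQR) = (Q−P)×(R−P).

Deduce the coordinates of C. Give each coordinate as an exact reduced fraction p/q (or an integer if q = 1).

C = (-2717/449, 5133/449)

1. C_x = -2717/449  [line -2080/449·x + -728/449·y + -4264/449 = 0 ∩ |CG|² = 11664/449]
2. C_y = 5133/449  [line -2080/449·x + -728/449·y + -4264/449 = 0 ∩ |CG|² = 11664/449]
   → C = (-2717/449, 5133/449)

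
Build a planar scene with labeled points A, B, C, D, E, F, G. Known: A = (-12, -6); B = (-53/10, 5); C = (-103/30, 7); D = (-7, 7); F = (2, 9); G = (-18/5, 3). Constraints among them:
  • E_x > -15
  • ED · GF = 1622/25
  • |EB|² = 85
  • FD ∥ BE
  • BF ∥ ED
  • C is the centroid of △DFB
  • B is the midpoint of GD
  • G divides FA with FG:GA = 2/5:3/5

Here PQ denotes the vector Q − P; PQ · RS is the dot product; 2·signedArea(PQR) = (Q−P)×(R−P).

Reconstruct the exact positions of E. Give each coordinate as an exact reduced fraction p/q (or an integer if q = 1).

E = (-143/10, 3)

1. E_x = -143/10  [BF ∥ ED ∩ FD ∥ BE]
2. E_y = 3  [BF ∥ ED ∩ FD ∥ BE]
   → E = (-143/10, 3)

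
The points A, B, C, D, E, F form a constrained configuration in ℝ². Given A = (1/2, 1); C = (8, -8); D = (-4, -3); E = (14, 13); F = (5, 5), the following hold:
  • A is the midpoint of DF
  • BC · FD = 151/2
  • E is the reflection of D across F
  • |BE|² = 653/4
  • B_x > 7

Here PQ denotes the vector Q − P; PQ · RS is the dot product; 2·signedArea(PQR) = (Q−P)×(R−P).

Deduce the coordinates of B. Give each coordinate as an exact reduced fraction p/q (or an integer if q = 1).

1. B_x = 15/2  [line 9·x + 8·y + -167/2 = 0 ∩ |BE|² = 653/4]
2. B_y = 2  [line 9·x + 8·y + -167/2 = 0 ∩ |BE|² = 653/4]
   → B = (15/2, 2)

B = (15/2, 2)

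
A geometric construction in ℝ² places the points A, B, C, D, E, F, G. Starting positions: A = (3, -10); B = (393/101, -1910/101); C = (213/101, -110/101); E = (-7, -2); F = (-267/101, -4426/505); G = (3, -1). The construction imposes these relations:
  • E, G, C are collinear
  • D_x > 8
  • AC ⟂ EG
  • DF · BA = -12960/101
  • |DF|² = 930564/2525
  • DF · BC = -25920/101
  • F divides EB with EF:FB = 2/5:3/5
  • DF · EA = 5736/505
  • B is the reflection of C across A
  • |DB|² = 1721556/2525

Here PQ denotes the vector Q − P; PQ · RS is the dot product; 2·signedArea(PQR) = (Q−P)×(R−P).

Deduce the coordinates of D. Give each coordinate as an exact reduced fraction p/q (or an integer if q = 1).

1. D_x = 873/101  [DF · BC = -25920/101 ∩ DF · EA = 5736/505]
2. D_y = 3416/505  [DF · BC = -25920/101 ∩ DF · EA = 5736/505]
   → D = (873/101, 3416/505)

D = (873/101, 3416/505)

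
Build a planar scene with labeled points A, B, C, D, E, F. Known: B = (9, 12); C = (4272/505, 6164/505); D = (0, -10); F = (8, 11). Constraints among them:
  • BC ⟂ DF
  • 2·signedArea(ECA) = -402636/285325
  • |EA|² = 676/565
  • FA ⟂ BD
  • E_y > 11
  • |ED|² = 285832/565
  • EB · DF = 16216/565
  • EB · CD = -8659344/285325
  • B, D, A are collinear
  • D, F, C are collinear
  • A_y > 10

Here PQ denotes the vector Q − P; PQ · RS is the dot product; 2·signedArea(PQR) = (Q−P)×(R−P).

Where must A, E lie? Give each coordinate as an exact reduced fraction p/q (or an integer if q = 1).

1. A_x = 4806/565  [B, D, A are collinear ∩ FA ⟂ BD]
2. A_y = 6098/565  [B, D, A are collinear ∩ FA ⟂ BD]
   → A = (4806/565, 6098/565)
3. E_x = 4234/565  [EB · CD = -8659344/285325 ∩ 2·signedArea(ECA) = -402636/285325]
4. E_y = 6332/565  [EB · CD = -8659344/285325 ∩ 2·signedArea(ECA) = -402636/285325]
   → E = (4234/565, 6332/565)

A = (4806/565, 6098/565)
E = (4234/565, 6332/565)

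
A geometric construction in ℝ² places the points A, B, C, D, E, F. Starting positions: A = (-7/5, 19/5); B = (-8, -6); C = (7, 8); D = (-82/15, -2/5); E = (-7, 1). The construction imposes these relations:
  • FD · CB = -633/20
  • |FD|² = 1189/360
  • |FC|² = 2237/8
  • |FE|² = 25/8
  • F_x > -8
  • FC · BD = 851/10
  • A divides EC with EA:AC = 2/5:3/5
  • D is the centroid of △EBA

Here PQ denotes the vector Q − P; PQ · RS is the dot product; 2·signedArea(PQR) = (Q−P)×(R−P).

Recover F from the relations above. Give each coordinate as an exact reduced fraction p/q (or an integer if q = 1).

F = (-29/4, -3/4)

1. F_x = -29/4  [FC · BD = 851/10 ∩ FD · CB = -633/20]
2. F_y = -3/4  [FC · BD = 851/10 ∩ FD · CB = -633/20]
   → F = (-29/4, -3/4)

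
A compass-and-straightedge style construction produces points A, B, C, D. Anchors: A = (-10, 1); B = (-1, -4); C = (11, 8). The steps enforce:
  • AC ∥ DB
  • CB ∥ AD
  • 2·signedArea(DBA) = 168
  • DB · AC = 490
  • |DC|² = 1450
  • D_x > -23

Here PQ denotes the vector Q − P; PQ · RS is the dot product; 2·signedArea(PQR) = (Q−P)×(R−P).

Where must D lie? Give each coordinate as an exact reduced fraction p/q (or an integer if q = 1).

D = (-22, -11)

1. D_x = -22  [AC ∥ DB ∩ CB ∥ AD]
2. D_y = -11  [AC ∥ DB ∩ CB ∥ AD]
   → D = (-22, -11)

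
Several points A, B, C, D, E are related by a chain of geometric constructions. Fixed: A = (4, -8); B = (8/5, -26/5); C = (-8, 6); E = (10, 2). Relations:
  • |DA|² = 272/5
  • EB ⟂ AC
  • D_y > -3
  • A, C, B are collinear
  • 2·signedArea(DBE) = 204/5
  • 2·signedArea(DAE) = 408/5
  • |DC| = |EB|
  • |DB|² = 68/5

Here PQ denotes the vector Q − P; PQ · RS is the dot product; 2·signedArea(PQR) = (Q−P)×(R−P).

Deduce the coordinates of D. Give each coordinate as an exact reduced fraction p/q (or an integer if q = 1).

1. D_x = -4/5  [2·signedArea(DAE) = 408/5 ∩ 2·signedArea(DBE) = 204/5]
2. D_y = -12/5  [2·signedArea(DAE) = 408/5 ∩ 2·signedArea(DBE) = 204/5]
   → D = (-4/5, -12/5)

D = (-4/5, -12/5)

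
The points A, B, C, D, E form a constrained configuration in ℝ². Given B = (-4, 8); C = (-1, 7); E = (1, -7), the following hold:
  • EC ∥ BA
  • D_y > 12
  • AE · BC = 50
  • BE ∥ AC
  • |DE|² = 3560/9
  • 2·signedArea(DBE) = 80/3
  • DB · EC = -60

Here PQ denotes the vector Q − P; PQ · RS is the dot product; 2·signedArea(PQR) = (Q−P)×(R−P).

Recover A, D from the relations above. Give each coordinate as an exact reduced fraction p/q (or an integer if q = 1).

A = (-6, 22)
D = (-11/3, 37/3)

1. A_x = -6  [BE ∥ AC ∩ EC ∥ BA]
2. A_y = 22  [BE ∥ AC ∩ EC ∥ BA]
   → A = (-6, 22)
3. D_x = -11/3  [DB · EC = -60 ∩ 2·signedArea(DBE) = 80/3]
4. D_y = 37/3  [DB · EC = -60 ∩ 2·signedArea(DBE) = 80/3]
   → D = (-11/3, 37/3)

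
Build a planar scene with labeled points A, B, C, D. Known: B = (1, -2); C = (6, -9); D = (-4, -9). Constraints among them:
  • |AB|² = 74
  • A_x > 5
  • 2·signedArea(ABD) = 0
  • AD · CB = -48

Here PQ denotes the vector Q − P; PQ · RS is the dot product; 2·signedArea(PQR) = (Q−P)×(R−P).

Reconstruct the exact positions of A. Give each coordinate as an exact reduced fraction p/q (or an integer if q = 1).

1. A_x = 6  [2·signedArea(ABD) = 0 ∩ AD · CB = -48]
2. A_y = 5  [2·signedArea(ABD) = 0 ∩ AD · CB = -48]
   → A = (6, 5)

A = (6, 5)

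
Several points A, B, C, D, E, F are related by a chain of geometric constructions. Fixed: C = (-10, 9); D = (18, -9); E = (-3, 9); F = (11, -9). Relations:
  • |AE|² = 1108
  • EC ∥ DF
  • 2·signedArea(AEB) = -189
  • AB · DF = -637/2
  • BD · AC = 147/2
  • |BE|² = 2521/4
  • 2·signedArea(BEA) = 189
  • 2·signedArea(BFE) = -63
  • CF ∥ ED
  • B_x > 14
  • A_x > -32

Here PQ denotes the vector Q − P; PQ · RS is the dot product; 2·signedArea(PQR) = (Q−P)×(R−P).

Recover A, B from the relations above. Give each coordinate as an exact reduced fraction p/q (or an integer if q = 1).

1. B_x = 29/2  [line -18·x + -14·y + 135 = 0 ∩ |BE|² = 2521/4]
2. B_y = -9  [line -18·x + -14·y + 135 = 0 ∩ |BE|² = 2521/4]
   → B = (29/2, -9)
3. A_x = -31  [2·signedArea(AEB) = -189 ∩ AB · DF = -637/2]
4. A_y = 27  [2·signedArea(AEB) = -189 ∩ AB · DF = -637/2]
   → A = (-31, 27)

A = (-31, 27)
B = (29/2, -9)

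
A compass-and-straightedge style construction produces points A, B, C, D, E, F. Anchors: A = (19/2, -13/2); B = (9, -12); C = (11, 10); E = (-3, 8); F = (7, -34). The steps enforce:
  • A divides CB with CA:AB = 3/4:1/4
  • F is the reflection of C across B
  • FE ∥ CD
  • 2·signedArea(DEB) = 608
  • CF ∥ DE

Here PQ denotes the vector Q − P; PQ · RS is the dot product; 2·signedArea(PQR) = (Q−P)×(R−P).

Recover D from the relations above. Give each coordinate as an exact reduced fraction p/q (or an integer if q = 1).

D = (1, 52)

1. D_x = 1  [CF ∥ DE ∩ FE ∥ CD]
2. D_y = 52  [CF ∥ DE ∩ FE ∥ CD]
   → D = (1, 52)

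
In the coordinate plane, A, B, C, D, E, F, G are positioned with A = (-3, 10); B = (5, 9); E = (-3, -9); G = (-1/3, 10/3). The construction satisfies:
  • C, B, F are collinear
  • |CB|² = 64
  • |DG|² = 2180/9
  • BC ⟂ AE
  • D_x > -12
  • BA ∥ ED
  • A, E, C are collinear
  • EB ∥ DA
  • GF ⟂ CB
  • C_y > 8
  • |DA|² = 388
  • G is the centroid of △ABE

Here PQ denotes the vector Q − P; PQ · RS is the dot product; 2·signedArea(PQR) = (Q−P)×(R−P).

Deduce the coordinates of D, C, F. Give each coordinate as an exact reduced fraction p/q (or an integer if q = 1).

1. D_x = -11  [EB ∥ DA ∩ BA ∥ ED]
2. D_y = -8  [EB ∥ DA ∩ BA ∥ ED]
   → D = (-11, -8)
3. C_x = -3  [A, E, C are collinear ∩ BC ⟂ AE]
4. C_y = 9  [A, E, C are collinear ∩ BC ⟂ AE]
   → C = (-3, 9)
5. F_x = -1/3  [C, B, F are collinear ∩ GF ⟂ CB]
6. F_y = 9  [C, B, F are collinear ∩ GF ⟂ CB]
   → F = (-1/3, 9)

C = (-3, 9)
D = (-11, -8)
F = (-1/3, 9)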